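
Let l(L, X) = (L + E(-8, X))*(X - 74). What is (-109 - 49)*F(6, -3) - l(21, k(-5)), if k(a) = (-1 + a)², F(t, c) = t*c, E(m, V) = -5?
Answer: 3452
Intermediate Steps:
F(t, c) = c*t
l(L, X) = (-74 + X)*(-5 + L) (l(L, X) = (L - 5)*(X - 74) = (-5 + L)*(-74 + X) = (-74 + X)*(-5 + L))
(-109 - 49)*F(6, -3) - l(21, k(-5)) = (-109 - 49)*(-3*6) - (370 - 74*21 - 5*(-1 - 5)² + 21*(-1 - 5)²) = -158*(-18) - (370 - 1554 - 5*(-6)² + 21*(-6)²) = 2844 - (370 - 1554 - 5*36 + 21*36) = 2844 - (370 - 1554 - 180 + 756) = 2844 - 1*(-608) = 2844 + 608 = 3452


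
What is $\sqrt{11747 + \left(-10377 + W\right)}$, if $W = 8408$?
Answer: $\sqrt{9778} \approx 98.884$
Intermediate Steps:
$\sqrt{11747 + \left(-10377 + W\right)} = \sqrt{11747 + \left(-10377 + 8408\right)} = \sqrt{11747 - 1969} = \sqrt{9778}$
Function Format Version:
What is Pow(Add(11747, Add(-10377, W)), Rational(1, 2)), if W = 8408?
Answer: Pow(9778, Rational(1, 2)) ≈ 98.884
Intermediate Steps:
Pow(Add(11747, Add(-10377, W)), Rational(1, 2)) = Pow(Add(11747, Add(-10377, 8408)), Rational(1, 2)) = Pow(Add(11747, -1969), Rational(1, 2)) = Pow(9778, Rational(1, 2))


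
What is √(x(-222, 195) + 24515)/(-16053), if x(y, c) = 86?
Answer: -√24601/16053 ≈ -0.0097706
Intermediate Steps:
√(x(-222, 195) + 24515)/(-16053) = √(86 + 24515)/(-16053) = √24601*(-1/16053) = -√24601/16053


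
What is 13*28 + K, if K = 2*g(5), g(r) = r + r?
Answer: 384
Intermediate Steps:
g(r) = 2*r
K = 20 (K = 2*(2*5) = 2*10 = 20)
13*28 + K = 13*28 + 20 = 364 + 20 = 384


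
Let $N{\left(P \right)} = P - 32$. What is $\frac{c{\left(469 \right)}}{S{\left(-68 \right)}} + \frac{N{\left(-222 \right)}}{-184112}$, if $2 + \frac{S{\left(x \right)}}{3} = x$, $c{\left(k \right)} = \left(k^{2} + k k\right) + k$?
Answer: $- \frac{965252553}{460280} \approx -2097.1$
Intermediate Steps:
$N{\left(P \right)} = -32 + P$ ($N{\left(P \right)} = P - 32 = -32 + P$)
$c{\left(k \right)} = k + 2 k^{2}$ ($c{\left(k \right)} = \left(k^{2} + k^{2}\right) + k = 2 k^{2} + k = k + 2 k^{2}$)
$S{\left(x \right)} = -6 + 3 x$
$\frac{c{\left(469 \right)}}{S{\left(-68 \right)}} + \frac{N{\left(-222 \right)}}{-184112} = \frac{469 \left(1 + 2 \cdot 469\right)}{-6 + 3 \left(-68\right)} + \frac{-32 - 222}{-184112} = \frac{469 \left(1 + 938\right)}{-6 - 204} - - \frac{127}{92056} = \frac{469 \cdot 939}{-210} + \frac{127}{92056} = 440391 \left(- \frac{1}{210}\right) + \frac{127}{92056} = - \frac{20971}{10} + \frac{127}{92056} = - \frac{965252553}{460280}$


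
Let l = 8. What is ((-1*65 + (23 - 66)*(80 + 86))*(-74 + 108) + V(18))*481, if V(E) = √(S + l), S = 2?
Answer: -117797862 + 481*√10 ≈ -1.1780e+8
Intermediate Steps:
V(E) = √10 (V(E) = √(2 + 8) = √10)
((-1*65 + (23 - 66)*(80 + 86))*(-74 + 108) + V(18))*481 = ((-1*65 + (23 - 66)*(80 + 86))*(-74 + 108) + √10)*481 = ((-65 - 43*166)*34 + √10)*481 = ((-65 - 7138)*34 + √10)*481 = (-7203*34 + √10)*481 = (-244902 + √10)*481 = -117797862 + 481*√10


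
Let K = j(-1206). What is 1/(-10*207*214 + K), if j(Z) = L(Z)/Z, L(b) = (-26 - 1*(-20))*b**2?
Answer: -1/435744 ≈ -2.2949e-6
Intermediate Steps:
L(b) = -6*b**2 (L(b) = (-26 + 20)*b**2 = -6*b**2)
j(Z) = -6*Z (j(Z) = (-6*Z**2)/Z = -6*Z)
K = 7236 (K = -6*(-1206) = 7236)
1/(-10*207*214 + K) = 1/(-10*207*214 + 7236) = 1/(-2070*214 + 7236) = 1/(-442980 + 7236) = 1/(-435744) = -1/435744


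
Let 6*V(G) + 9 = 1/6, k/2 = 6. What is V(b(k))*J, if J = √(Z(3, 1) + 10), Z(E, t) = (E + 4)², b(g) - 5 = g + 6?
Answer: -53*√59/36 ≈ -11.308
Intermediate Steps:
k = 12 (k = 2*6 = 12)
b(g) = 11 + g (b(g) = 5 + (g + 6) = 5 + (6 + g) = 11 + g)
V(G) = -53/36 (V(G) = -3/2 + (⅙)/6 = -3/2 + (⅙)*(⅙) = -3/2 + 1/36 = -53/36)
Z(E, t) = (4 + E)²
J = √59 (J = √((4 + 3)² + 10) = √(7² + 10) = √(49 + 10) = √59 ≈ 7.6811)
V(b(k))*J = -53*√59/36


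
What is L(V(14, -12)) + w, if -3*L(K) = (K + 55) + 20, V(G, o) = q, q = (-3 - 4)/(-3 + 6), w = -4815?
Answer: -43553/9 ≈ -4839.2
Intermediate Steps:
q = -7/3 ≈ -2.3333
V(G, o) = -7/3
L(K) = -25 - K/3 (L(K) = -((K + 55) + 20)/3 = -((55 + K) + 20)/3 = -(75 + K)/3 = -25 - K/3)
L(V(14, -12)) + w = (-25 - 1/3*(-7/3)) - 4815 = (-25 + 7/9) - 4815 = -218/9 - 4815 = -43553/9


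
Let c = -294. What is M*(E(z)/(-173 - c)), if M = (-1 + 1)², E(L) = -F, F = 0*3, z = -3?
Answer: 0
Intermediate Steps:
F = 0
E(L) = 0 (E(L) = -1*0 = 0)
M = 0 (M = 0² = 0)
M*(E(z)/(-173 - c)) = 0*(0/(-173 - 1*(-294))) = 0*(0/(-173 + 294)) = 0*(0/121) = 0*(0*(1/121)) = 0*0 = 0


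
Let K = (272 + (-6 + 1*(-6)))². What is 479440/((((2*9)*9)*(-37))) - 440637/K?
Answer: -17525661089/202597200 ≈ -86.505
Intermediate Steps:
K = 67600 (K = (272 + (-6 - 6))² = (272 - 12)² = 260² = 67600)
479440/((((2*9)*9)*(-37))) - 440637/K = 479440/((((2*9)*9)*(-37))) - 440637/67600 = 479440/(((18*9)*(-37))) - 440637*1/67600 = 479440/((162*(-37))) - 440637/67600 = 479440/(-5994) - 440637/67600 = 479440*(-1/5994) - 440637/67600 = -239720/2997 - 440637/67600 = -17525661089/202597200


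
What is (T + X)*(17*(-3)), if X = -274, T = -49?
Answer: 16473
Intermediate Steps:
(T + X)*(17*(-3)) = (-49 - 274)*(17*(-3)) = -323*(-51) = 16473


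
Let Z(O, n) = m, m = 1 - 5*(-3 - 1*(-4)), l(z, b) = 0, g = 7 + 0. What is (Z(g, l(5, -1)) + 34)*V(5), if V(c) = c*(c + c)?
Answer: 1500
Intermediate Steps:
g = 7
V(c) = 2*c² (V(c) = c*(2*c) = 2*c²)
m = -4 (m = 1 - 5*(-3 + 4) = 1 - 5*1 = 1 - 5 = -4)
Z(O, n) = -4
(Z(g, l(5, -1)) + 34)*V(5) = (-4 + 34)*(2*5²) = 30*(2*25) = 30*50 = 1500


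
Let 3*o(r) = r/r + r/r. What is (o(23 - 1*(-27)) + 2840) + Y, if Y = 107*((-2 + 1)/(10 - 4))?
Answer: 16937/6 ≈ 2822.8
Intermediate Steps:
o(r) = ⅔ (o(r) = (r/r + r/r)/3 = (1 + 1)/3 = (⅓)*2 = ⅔)
Y = -107/6 (Y = 107*(-1/6) = 107*(-1*⅙) = 107*(-⅙) = -107/6 ≈ -17.833)
(o(23 - 1*(-27)) + 2840) + Y = (⅔ + 2840) - 107/6 = 8522/3 - 107/6 = 16937/6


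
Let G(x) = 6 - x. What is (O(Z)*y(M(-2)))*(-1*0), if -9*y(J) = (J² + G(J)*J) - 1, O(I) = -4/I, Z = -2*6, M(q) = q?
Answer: 0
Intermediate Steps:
Z = -12
y(J) = ⅑ - J²/9 - J*(6 - J)/9 (y(J) = -((J² + (6 - J)*J) - 1)/9 = -((J² + J*(6 - J)) - 1)/9 = -(-1 + J² + J*(6 - J))/9 = ⅑ - J²/9 - J*(6 - J)/9)
(O(Z)*y(M(-2)))*(-1*0) = ((-4/(-12))*(⅑ - ⅔*(-2)))*(-1*0) = ((-4*(-1/12))*(⅑ + 4/3))*0 = ((⅓)*(13/9))*0 = (13/27)*0 = 0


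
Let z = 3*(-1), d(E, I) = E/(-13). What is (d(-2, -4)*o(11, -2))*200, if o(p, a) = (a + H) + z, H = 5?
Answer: 0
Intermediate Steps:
d(E, I) = -E/13 (d(E, I) = E*(-1/13) = -E/13)
z = -3
o(p, a) = 2 + a (o(p, a) = (a + 5) - 3 = (5 + a) - 3 = 2 + a)
(d(-2, -4)*o(11, -2))*200 = ((-1/13*(-2))*(2 - 2))*200 = ((2/13)*0)*200 = 0*200 = 0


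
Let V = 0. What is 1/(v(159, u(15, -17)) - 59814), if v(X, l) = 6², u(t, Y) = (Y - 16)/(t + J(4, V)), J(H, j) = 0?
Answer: -1/59778 ≈ -1.6729e-5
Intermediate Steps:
u(t, Y) = (-16 + Y)/t (u(t, Y) = (Y - 16)/(t + 0) = (-16 + Y)/t)
v(X, l) = 36
1/(v(159, u(15, -17)) - 59814) = 1/(36 - 59814) = 1/(-59778) = -1/59778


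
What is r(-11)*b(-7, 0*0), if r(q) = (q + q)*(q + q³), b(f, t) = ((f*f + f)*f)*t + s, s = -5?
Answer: -147620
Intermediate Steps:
b(f, t) = -5 + f*t*(f + f²) (b(f, t) = ((f*f + f)*f)*t - 5 = ((f² + f)*f)*t - 5 = ((f + f²)*f)*t - 5 = (f*(f + f²))*t - 5 = f*t*(f + f²) - 5 = -5 + f*t*(f + f²))
r(q) = 2*q*(q + q³) (r(q) = (2*q)*(q + q³) = 2*q*(q + q³))
r(-11)*b(-7, 0*0) = (2*(-11)²*(1 + (-11)²))*(-5 + (0*0)*(-7)² + (0*0)*(-7)³) = (2*121*(1 + 121))*(-5 + 0*49 + 0*(-343)) = (2*121*122)*(-5 + 0 + 0) = 29524*(-5) = -147620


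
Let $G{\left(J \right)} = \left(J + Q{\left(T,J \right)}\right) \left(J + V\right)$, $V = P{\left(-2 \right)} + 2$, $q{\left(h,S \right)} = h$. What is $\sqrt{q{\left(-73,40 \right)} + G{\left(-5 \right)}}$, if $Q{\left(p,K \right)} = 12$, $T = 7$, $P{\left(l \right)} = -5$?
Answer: $i \sqrt{129} \approx 11.358 i$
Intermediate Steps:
$V = -3$ ($V = -5 + 2 = -3$)
$G{\left(J \right)} = \left(-3 + J\right) \left(12 + J\right)$ ($G{\left(J \right)} = \left(J + 12\right) \left(J - 3\right) = \left(12 + J\right) \left(-3 + J\right) = \left(-3 + J\right) \left(12 + J\right)$)
$\sqrt{q{\left(-73,40 \right)} + G{\left(-5 \right)}} = \sqrt{-73 + \left(-36 + \left(-5\right)^{2} + 9 \left(-5\right)\right)} = \sqrt{-73 - 56} = \sqrt{-129} = i \sqrt{129}$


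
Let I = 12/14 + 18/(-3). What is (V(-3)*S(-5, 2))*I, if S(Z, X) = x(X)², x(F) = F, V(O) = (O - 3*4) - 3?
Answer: 2592/7 ≈ 370.29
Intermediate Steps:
V(O) = -15 + O (V(O) = (O - 12) - 3 = (-12 + O) - 3 = -15 + O)
I = -36/7 (I = 12*(1/14) + 18*(-⅓) = 6/7 - 6 = -36/7 ≈ -5.1429)
S(Z, X) = X²
(V(-3)*S(-5, 2))*I = ((-15 - 3)*2²)*(-36/7) = -18*4*(-36/7) = -72*(-36/7) = 2592/7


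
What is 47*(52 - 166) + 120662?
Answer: 115304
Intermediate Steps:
47*(52 - 166) + 120662 = 47*(-114) + 120662 = -5358 + 120662 = 115304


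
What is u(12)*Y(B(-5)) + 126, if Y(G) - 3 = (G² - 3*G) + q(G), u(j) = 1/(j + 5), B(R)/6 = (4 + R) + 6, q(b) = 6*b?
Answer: 3135/17 ≈ 184.41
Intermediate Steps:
B(R) = 60 + 6*R (B(R) = 6*((4 + R) + 6) = 6*(10 + R) = 60 + 6*R)
u(j) = 1/(5 + j)
Y(G) = 3 + G² + 3*G (Y(G) = 3 + ((G² - 3*G) + 6*G) = 3 + (G² + 3*G) = 3 + G² + 3*G)
u(12)*Y(B(-5)) + 126 = (3 + (60 + 6*(-5))² + 3*(60 + 6*(-5)))/(5 + 12) + 126 = (3 + (60 - 30)² + 3*(60 - 30))/17 + 126 = (3 + 30² + 3*30)/17 + 126 = (3 + 900 + 90)/17 + 126 = (1/17)*993 + 126 = 993/17 + 126 = 3135/17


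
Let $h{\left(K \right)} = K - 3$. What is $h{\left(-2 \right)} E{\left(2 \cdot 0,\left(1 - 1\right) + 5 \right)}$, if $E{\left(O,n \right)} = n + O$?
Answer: $-25$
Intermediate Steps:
$h{\left(K \right)} = -3 + K$
$E{\left(O,n \right)} = O + n$
$h{\left(-2 \right)} E{\left(2 \cdot 0,\left(1 - 1\right) + 5 \right)} = \left(-3 - 2\right) \left(2 \cdot 0 + \left(\left(1 - 1\right) + 5\right)\right) = - 5 \left(0 + \left(0 + 5\right)\right) = - 5 \left(0 + 5\right) = \left(-5\right) 5 = -25$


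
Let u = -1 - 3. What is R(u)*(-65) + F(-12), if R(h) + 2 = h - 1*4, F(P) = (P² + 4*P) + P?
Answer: 734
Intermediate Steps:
u = -4
F(P) = P² + 5*P
R(h) = -6 + h (R(h) = -2 + (h - 1*4) = -2 + (h - 4) = -2 + (-4 + h) = -6 + h)
R(u)*(-65) + F(-12) = (-6 - 4)*(-65) - 12*(5 - 12) = -10*(-65) - 12*(-7) = 650 + 84 = 734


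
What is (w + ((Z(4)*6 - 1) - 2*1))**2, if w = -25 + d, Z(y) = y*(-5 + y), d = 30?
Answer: 484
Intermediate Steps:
w = 5 (w = -25 + 30 = 5)
(w + ((Z(4)*6 - 1) - 2*1))**2 = (5 + (((4*(-5 + 4))*6 - 1) - 2*1))**2 = (5 + (((4*(-1))*6 - 1) - 2))**2 = (5 + ((-4*6 - 1) - 2))**2 = (5 + ((-24 - 1) - 2))**2 = (5 + (-25 - 2))**2 = (5 - 27)**2 = (-22)**2 = 484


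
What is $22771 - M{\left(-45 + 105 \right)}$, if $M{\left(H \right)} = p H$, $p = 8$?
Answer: $22291$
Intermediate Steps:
$M{\left(H \right)} = 8 H$
$22771 - M{\left(-45 + 105 \right)} = 22771 - 8 \left(-45 + 105\right) = 22771 - 8 \cdot 60 = 22771 - 480 = 22291$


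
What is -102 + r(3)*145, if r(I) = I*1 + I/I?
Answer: 478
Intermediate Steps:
r(I) = 1 + I (r(I) = I + 1 = 1 + I)
-102 + r(3)*145 = -102 + (1 + 3)*145 = -102 + 4*145 = -102 + 580 = 478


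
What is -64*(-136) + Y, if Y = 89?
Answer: 8793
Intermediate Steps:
-64*(-136) + Y = -64*(-136) + 89 = 8704 + 89 = 8793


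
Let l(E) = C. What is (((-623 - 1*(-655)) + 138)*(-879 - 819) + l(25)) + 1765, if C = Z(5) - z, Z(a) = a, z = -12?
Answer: -286878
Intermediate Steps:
C = 17 (C = 5 - 1*(-12) = 5 + 12 = 17)
l(E) = 17
(((-623 - 1*(-655)) + 138)*(-879 - 819) + l(25)) + 1765 = (((-623 - 1*(-655)) + 138)*(-879 - 819) + 17) + 1765 = (((-623 + 655) + 138)*(-1698) + 17) + 1765 = ((32 + 138)*(-1698) + 17) + 1765 = (170*(-1698) + 17) + 1765 = (-288660 + 17) + 1765 = -288643 + 1765 = -286878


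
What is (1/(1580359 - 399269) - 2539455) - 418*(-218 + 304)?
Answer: -3041782729269/1181090 ≈ -2.5754e+6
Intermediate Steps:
(1/(1580359 - 399269) - 2539455) - 418*(-218 + 304) = (1/1181090 - 2539455) - 418*86 = (1/1181090 - 2539455) - 35948 = -2999324905949/1181090 - 35948 = -3041782729269/1181090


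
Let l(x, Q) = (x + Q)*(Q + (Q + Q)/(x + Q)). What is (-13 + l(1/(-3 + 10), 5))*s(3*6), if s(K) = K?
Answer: 2862/7 ≈ 408.86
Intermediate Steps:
l(x, Q) = (Q + x)*(Q + 2*Q/(Q + x)) (l(x, Q) = (Q + x)*(Q + (2*Q)/(Q + x)) = (Q + x)*(Q + 2*Q/(Q + x)))
(-13 + l(1/(-3 + 10), 5))*s(3*6) = (-13 + 5*(2 + 5 + 1/(-3 + 10)))*(3*6) = (-13 + 5*(2 + 5 + 1/7))*18 = (-13 + 5*(50/7))*18 = (-13 + 250/7)*18 = (159/7)*18 = 2862/7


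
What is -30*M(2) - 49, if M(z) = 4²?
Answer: -529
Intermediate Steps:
M(z) = 16
-30*M(2) - 49 = -30*16 - 49 = -480 - 49 = -529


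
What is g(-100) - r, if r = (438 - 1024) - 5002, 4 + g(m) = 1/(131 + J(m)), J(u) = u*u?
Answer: 56571505/10131 ≈ 5584.0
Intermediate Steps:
J(u) = u²
g(m) = -4 + 1/(131 + m²)
r = -5588 (r = -586 - 5002 = -5588)
g(-100) - r = (-523 - 4*(-100)²)/(131 + (-100)²) - 1*(-5588) = (-523 - 4*10000)/(131 + 10000) + 5588 = (-523 - 40000)/10131 + 5588 = (1/10131)*(-40523) + 5588 = -40523/10131 + 5588 = 56571505/10131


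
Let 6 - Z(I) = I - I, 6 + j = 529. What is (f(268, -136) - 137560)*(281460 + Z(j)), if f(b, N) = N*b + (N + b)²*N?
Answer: -715957183152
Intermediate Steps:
j = 523 (j = -6 + 529 = 523)
Z(I) = 6 (Z(I) = 6 - (I - I) = 6 - 1*0 = 6 + 0 = 6)
f(b, N) = N*b + N*(N + b)²
(f(268, -136) - 137560)*(281460 + Z(j)) = (-136*(268 + (-136 + 268)²) - 137560)*(281460 + 6) = (-136*(268 + 132²) - 137560)*281466 = (-136*(268 + 17424) - 137560)*281466 = (-136*17692 - 137560)*281466 = (-2406112 - 137560)*281466 = -2543672*281466 = -715957183152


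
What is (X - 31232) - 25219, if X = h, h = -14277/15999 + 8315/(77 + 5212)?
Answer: -1592251111343/28206237 ≈ -56450.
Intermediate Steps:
h = 19173544/28206237 (h = -14277*1/15999 + 8315/5289 = -4759/5333 + 8315*(1/5289) = -4759/5333 + 8315/5289 = 19173544/28206237 ≈ 0.67976)
X = 19173544/28206237 ≈ 0.67976
(X - 31232) - 25219 = (19173544/28206237 - 31232) - 25219 = -880918020440/28206237 - 25219 = -1592251111343/28206237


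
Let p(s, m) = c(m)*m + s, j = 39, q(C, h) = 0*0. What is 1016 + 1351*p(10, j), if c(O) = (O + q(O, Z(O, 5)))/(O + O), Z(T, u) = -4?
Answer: 81741/2 ≈ 40871.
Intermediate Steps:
q(C, h) = 0
c(O) = 1/2 (c(O) = (O + 0)/(O + O) = O/((2*O)) = O*(1/(2*O)) = 1/2)
p(s, m) = s + m/2 (p(s, m) = m/2 + s = s + m/2)
1016 + 1351*p(10, j) = 1016 + 1351*(10 + (1/2)*39) = 1016 + 1351*(10 + 39/2) = 1016 + 1351*(59/2) = 1016 + 79709/2 = 81741/2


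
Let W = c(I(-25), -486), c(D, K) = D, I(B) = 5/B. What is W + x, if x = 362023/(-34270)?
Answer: -368877/34270 ≈ -10.764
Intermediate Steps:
x = -362023/34270 (x = 362023*(-1/34270) = -362023/34270 ≈ -10.564)
W = -⅕ (W = 5/(-25) = 5*(-1/25) = -⅕ ≈ -0.20000)
W + x = -⅕ - 362023/34270 = -368877/34270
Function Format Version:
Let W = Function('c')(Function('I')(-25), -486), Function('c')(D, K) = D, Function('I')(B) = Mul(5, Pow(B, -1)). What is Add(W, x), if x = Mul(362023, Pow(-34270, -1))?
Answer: Rational(-368877, 34270) ≈ -10.764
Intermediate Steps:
x = Rational(-362023, 34270) (x = Mul(362023, Rational(-1, 34270)) = Rational(-362023, 34270) ≈ -10.564)
W = Rational(-1, 5) (W = Mul(5, Pow(-25, -1)) = Mul(5, Rational(-1, 25)) = Rational(-1, 5) ≈ -0.20000)
Add(W, x) = Add(Rational(-1, 5), Rational(-362023, 34270)) = Rational(-368877, 34270)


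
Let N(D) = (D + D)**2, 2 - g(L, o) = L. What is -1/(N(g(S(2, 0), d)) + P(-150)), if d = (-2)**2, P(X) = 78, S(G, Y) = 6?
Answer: -1/142 ≈ -0.0070423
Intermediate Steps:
d = 4
g(L, o) = 2 - L
N(D) = 4*D**2 (N(D) = (2*D)**2 = 4*D**2)
-1/(N(g(S(2, 0), d)) + P(-150)) = -1/(4*(2 - 1*6)**2 + 78) = -1/(4*(2 - 6)**2 + 78) = -1/(4*(-4)**2 + 78) = -1/(4*16 + 78) = -1/(64 + 78) = -1/142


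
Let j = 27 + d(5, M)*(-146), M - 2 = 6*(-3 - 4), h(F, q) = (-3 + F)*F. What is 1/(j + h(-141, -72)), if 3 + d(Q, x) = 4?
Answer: 1/20185 ≈ 4.9542e-5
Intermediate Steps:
h(F, q) = F*(-3 + F)
M = -40 (M = 2 + 6*(-3 - 4) = 2 + 6*(-7) = 2 - 42 = -40)
d(Q, x) = 1 (d(Q, x) = -3 + 4 = 1)
j = -119 (j = 27 + 1*(-146) = 27 - 146 = -119)
1/(j + h(-141, -72)) = 1/(-119 - 141*(-3 - 141)) = 1/(-119 - 141*(-144)) = 1/(-119 + 20304) = 1/20185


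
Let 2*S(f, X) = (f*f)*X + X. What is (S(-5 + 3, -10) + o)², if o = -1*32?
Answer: 3249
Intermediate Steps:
S(f, X) = X/2 + X*f²/2 (S(f, X) = ((f*f)*X + X)/2 = (f²*X + X)/2 = (X*f² + X)/2 = (X + X*f²)/2 = X/2 + X*f²/2)
o = -32
(S(-5 + 3, -10) + o)² = ((½)*(-10)*(1 + (-5 + 3)²) - 32)² = ((½)*(-10)*(1 + (-2)²) - 32)² = ((½)*(-10)*(1 + 4) - 32)² = ((½)*(-10)*5 - 32)² = (-25 - 32)² = (-57)² = 3249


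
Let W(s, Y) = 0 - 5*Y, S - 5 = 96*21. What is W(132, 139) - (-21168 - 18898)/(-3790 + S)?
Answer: -1269521/1769 ≈ -717.65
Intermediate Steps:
S = 2021 (S = 5 + 96*21 = 5 + 2016 = 2021)
W(s, Y) = -5*Y
W(132, 139) - (-21168 - 18898)/(-3790 + S) = -5*139 - (-21168 - 18898)/(-3790 + 2021) = -695 - (-40066)/(-1769) = -695 - (-40066)*(-1)/1769 = -695 - 1*40066/1769 = -695 - 40066/1769 = -1269521/1769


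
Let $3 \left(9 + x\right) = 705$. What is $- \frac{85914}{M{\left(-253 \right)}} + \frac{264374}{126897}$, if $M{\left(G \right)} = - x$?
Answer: $\frac{5480988691}{14339361} \approx 382.23$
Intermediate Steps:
$x = 226$ ($x = -9 + \frac{1}{3} \cdot 705 = -9 + 235 = 226$)
$M{\left(G \right)} = -226$ ($M{\left(G \right)} = \left(-1\right) 226 = -226$)
$- \frac{85914}{M{\left(-253 \right)}} + \frac{264374}{126897} = - \frac{85914}{-226} + \frac{264374}{126897} = \left(-85914\right) \left(- \frac{1}{226}\right) + 264374 \cdot \frac{1}{126897} = \frac{42957}{113} + \frac{264374}{126897} = \frac{5480988691}{14339361}$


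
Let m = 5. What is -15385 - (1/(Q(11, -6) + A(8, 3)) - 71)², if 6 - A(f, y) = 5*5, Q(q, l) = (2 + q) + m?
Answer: -20569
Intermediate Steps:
Q(q, l) = 7 + q (Q(q, l) = (2 + q) + 5 = 7 + q)
A(f, y) = -19 (A(f, y) = 6 - 5*5 = 6 - 1*25 = 6 - 25 = -19)
-15385 - (1/(Q(11, -6) + A(8, 3)) - 71)² = -15385 - (1/((7 + 11) - 19) - 71)² = -15385 - (1/(18 - 19) - 71)² = -15385 - (1/(-1) - 71)² = -15385 - (-1 - 71)² = -15385 - 1*(-72)² = -15385 - 1*5184 = -15385 - 5184 = -20569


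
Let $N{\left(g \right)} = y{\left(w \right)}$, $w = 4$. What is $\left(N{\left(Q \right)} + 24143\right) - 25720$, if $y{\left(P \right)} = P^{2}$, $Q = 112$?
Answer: $-1561$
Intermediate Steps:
$N{\left(g \right)} = 16$ ($N{\left(g \right)} = 4^{2} = 16$)
$\left(N{\left(Q \right)} + 24143\right) - 25720 = \left(16 + 24143\right) - 25720 = 24159 - 25720 = -1561$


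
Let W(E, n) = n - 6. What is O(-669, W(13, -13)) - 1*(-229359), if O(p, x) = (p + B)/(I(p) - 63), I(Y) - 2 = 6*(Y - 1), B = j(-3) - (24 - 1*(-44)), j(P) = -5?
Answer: 2522951/11 ≈ 2.2936e+5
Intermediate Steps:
W(E, n) = -6 + n
B = -73 (B = -5 - (24 - 1*(-44)) = -5 - (24 + 44) = -5 - 1*68 = -5 - 68 = -73)
I(Y) = -4 + 6*Y (I(Y) = 2 + 6*(Y - 1) = 2 + 6*(-1 + Y) = 2 + (-6 + 6*Y) = -4 + 6*Y)
O(p, x) = (-73 + p)/(-67 + 6*p) (O(p, x) = (p - 73)/((-4 + 6*p) - 63) = (-73 + p)/(-67 + 6*p))
O(-669, W(13, -13)) - 1*(-229359) = (-73 - 669)/(-67 + 6*(-669)) - 1*(-229359) = -742/(-67 - 4014) + 229359 = -742/(-4081) + 229359 = -1/4081*(-742) + 229359 = 2/11 + 229359 = 2522951/11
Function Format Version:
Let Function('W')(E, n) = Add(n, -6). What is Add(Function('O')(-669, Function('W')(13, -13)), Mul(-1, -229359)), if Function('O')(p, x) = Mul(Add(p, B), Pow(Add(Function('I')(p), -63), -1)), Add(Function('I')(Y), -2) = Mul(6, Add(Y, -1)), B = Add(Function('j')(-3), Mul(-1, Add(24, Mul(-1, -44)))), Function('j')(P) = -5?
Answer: Rational(2522951, 11) ≈ 2.2936e+5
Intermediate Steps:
Function('W')(E, n) = Add(-6, n)
B = -73 (B = Add(-5, Mul(-1, Add(24, Mul(-1, -44)))) = Add(-5, Mul(-1, Add(24, 44))) = Add(-5, Mul(-1, 68)) = Add(-5, -68) = -73)
Function('I')(Y) = Add(-4, Mul(6, Y)) (Function('I')(Y) = Add(2, Mul(6, Add(Y, -1))) = Add(2, Mul(6, Add(-1, Y))) = Add(2, Add(-6, Mul(6, Y))) = Add(-4, Mul(6, Y)))
Function('O')(p, x) = Mul(Pow(Add(-67, Mul(6, p)), -1), Add(-73, p)) (Function('O')(p, x) = Mul(Add(p, -73), Pow(Add(Add(-4, Mul(6, p)), -63), -1)) = Mul(Add(-73, p), Pow(Add(-67, Mul(6, p)), -1)) = Mul(Pow(Add(-67, Mul(6, p)), -1), Add(-73, p)))
Add(Function('O')(-669, Function('W')(13, -13)), Mul(-1, -229359)) = Add(Mul(Pow(Add(-67, Mul(6, -669)), -1), Add(-73, -669)), Mul(-1, -229359)) = Add(Mul(Pow(Add(-67, -4014), -1), -742), 229359) = Add(Mul(Pow(-4081, -1), -742), 229359) = Add(Mul(Rational(-1, 4081), -742), 229359) = Add(Rational(2, 11), 229359) = Rational(2522951, 11)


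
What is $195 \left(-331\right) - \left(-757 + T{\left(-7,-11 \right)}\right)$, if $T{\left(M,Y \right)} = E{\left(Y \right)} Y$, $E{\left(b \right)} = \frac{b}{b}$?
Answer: $-63777$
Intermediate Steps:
$E{\left(b \right)} = 1$
$T{\left(M,Y \right)} = Y$ ($T{\left(M,Y \right)} = 1 Y = Y$)
$195 \left(-331\right) - \left(-757 + T{\left(-7,-11 \right)}\right) = 195 \left(-331\right) + \left(757 - -11\right) = -64545 + \left(757 + 11\right) = -64545 + 768 = -63777$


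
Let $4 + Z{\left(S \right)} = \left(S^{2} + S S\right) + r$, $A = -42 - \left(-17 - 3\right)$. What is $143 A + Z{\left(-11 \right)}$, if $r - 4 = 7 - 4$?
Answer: $-2901$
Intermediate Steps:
$r = 7$ ($r = 4 + \left(7 - 4\right) = 4 + 3 = 7$)
$A = -22$ ($A = -42 - -20 = -42 + 20 = -22$)
$Z{\left(S \right)} = 3 + 2 S^{2}$ ($Z{\left(S \right)} = -4 + \left(\left(S^{2} + S S\right) + 7\right) = -4 + \left(\left(S^{2} + S^{2}\right) + 7\right) = -4 + \left(2 S^{2} + 7\right) = -4 + \left(7 + 2 S^{2}\right) = 3 + 2 S^{2}$)
$143 A + Z{\left(-11 \right)} = 143 \left(-22\right) + \left(3 + 2 \left(-11\right)^{2}\right) = -3146 + \left(3 + 2 \cdot 121\right) = -3146 + \left(3 + 242\right) = -3146 + 245 = -2901$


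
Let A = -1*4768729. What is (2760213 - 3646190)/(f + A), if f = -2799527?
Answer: 885977/7568256 ≈ 0.11706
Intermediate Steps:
A = -4768729
(2760213 - 3646190)/(f + A) = (2760213 - 3646190)/(-2799527 - 4768729) = -885977/(-7568256) = -885977*(-1/7568256) = 885977/7568256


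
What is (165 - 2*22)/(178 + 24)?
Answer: 121/202 ≈ 0.59901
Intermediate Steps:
(165 - 2*22)/(178 + 24) = (165 - 44)/202 = 121*(1/202) = 121/202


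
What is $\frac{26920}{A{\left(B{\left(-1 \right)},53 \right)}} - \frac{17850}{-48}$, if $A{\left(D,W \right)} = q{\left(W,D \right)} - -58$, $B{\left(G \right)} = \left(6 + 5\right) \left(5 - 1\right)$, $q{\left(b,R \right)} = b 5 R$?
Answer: $\frac{17538205}{46872} \approx 374.17$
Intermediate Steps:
$q{\left(b,R \right)} = 5 R b$ ($q{\left(b,R \right)} = 5 b R = 5 R b$)
$B{\left(G \right)} = 44$ ($B{\left(G \right)} = 11 \cdot 4 = 44$)
$A{\left(D,W \right)} = 58 + 5 D W$ ($A{\left(D,W \right)} = 5 D W - -58 = 5 D W + 58 = 58 + 5 D W$)
$\frac{26920}{A{\left(B{\left(-1 \right)},53 \right)}} - \frac{17850}{-48} = \frac{26920}{58 + 5 \cdot 44 \cdot 53} - \frac{17850}{-48} = \frac{26920}{58 + 11660} - - \frac{2975}{8} = \frac{26920}{11718} + \frac{2975}{8} = 26920 \cdot \frac{1}{11718} + \frac{2975}{8} = \frac{13460}{5859} + \frac{2975}{8} = \frac{17538205}{46872}$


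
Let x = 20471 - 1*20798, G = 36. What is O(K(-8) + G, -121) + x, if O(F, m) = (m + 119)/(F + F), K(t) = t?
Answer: -9157/28 ≈ -327.04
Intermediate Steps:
O(F, m) = (119 + m)/(2*F) (O(F, m) = (119 + m)/((2*F)) = (119 + m)*(1/(2*F)) = (119 + m)/(2*F))
x = -327 (x = 20471 - 20798 = -327)
O(K(-8) + G, -121) + x = (119 - 121)/(2*(-8 + 36)) - 327 = (½)*(-2)/28 - 327 = (½)*(1/28)*(-2) - 327 = -1/28 - 327 = -9157/28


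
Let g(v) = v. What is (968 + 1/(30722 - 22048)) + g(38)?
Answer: 8726045/8674 ≈ 1006.0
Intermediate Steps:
(968 + 1/(30722 - 22048)) + g(38) = (968 + 1/(30722 - 22048)) + 38 = (968 + 1/8674) + 38 = 8396433/8674 + 38 = 8726045/8674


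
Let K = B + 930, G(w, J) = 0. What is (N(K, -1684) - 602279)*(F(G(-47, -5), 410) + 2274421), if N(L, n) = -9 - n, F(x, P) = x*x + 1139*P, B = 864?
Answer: -1646502412244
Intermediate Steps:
F(x, P) = x² + 1139*P
K = 1794 (K = 864 + 930 = 1794)
(N(K, -1684) - 602279)*(F(G(-47, -5), 410) + 2274421) = ((-9 - 1*(-1684)) - 602279)*((0² + 1139*410) + 2274421) = ((-9 + 1684) - 602279)*((0 + 466990) + 2274421) = (1675 - 602279)*(466990 + 2274421) = -600604*2741411 = -1646502412244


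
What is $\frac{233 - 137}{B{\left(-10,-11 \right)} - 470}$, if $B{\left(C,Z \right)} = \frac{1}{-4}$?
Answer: $- \frac{128}{627} \approx -0.20415$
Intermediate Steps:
$B{\left(C,Z \right)} = - \frac{1}{4}$
$\frac{233 - 137}{B{\left(-10,-11 \right)} - 470} = \frac{233 - 137}{- \frac{1}{4} - 470} = \frac{96}{- \frac{1881}{4}} = 96 \left(- \frac{4}{1881}\right) = - \frac{128}{627}$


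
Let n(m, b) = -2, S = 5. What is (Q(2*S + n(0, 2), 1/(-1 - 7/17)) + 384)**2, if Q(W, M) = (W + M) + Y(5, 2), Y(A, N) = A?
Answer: 90459121/576 ≈ 1.5705e+5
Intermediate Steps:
Q(W, M) = 5 + M + W (Q(W, M) = (W + M) + 5 = (M + W) + 5 = 5 + M + W)
(Q(2*S + n(0, 2), 1/(-1 - 7/17)) + 384)**2 = ((5 + 1/(-1 - 7/17) + (2*5 - 2)) + 384)**2 = ((5 + 1/(-1 - 7*1/17) + (10 - 2)) + 384)**2 = ((5 + 1/(-1 - 7/17) + 8) + 384)**2 = ((5 + 1/(-24/17) + 8) + 384)**2 = ((5 - 17/24 + 8) + 384)**2 = (295/24 + 384)**2 = (9511/24)**2 = 90459121/576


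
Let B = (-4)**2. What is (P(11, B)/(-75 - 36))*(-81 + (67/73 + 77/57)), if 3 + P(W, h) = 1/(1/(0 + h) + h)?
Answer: -247338755/118700847 ≈ -2.0837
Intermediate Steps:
B = 16
P(W, h) = -3 + 1/(h + 1/h) (P(W, h) = -3 + 1/(1/(0 + h) + h) = -3 + 1/(1/h + h) = -3 + 1/(h + 1/h))
(P(11, B)/(-75 - 36))*(-81 + (67/73 + 77/57)) = (((-3 + 16 - 3*16**2)/(1 + 16**2))/(-75 - 36))*(-81 + (67/73 + 77/57)) = (((-3 + 16 - 3*256)/(1 + 256))/(-111))*(-81 + (67*(1/73) + 77*(1/57))) = (((-3 + 16 - 768)/257)*(-1/111))*(-81 + (67/73 + 77/57)) = (((1/257)*(-755))*(-1/111))*(-81 + 9440/4161) = -755/257*(-1/111)*(-327601/4161) = (755/28527)*(-327601/4161) = -247338755/118700847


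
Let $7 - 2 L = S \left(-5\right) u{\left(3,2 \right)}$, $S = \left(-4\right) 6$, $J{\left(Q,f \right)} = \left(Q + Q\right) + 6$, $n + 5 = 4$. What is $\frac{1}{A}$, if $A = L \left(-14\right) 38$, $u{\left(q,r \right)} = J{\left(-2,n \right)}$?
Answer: $\frac{1}{61978} \approx 1.6135 \cdot 10^{-5}$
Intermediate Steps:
$n = -1$ ($n = -5 + 4 = -1$)
$J{\left(Q,f \right)} = 6 + 2 Q$ ($J{\left(Q,f \right)} = 2 Q + 6 = 6 + 2 Q$)
$u{\left(q,r \right)} = 2$ ($u{\left(q,r \right)} = 6 + 2 \left(-2\right) = 6 - 4 = 2$)
$S = -24$
$L = - \frac{233}{2}$ ($L = \frac{7}{2} - \frac{\left(-24\right) \left(-5\right) 2}{2} = \frac{7}{2} - \frac{120 \cdot 2}{2} = \frac{7}{2} - 120 = - \frac{233}{2} \approx -116.5$)
$A = 61978$ ($A = \left(- \frac{233}{2}\right) \left(-14\right) 38 = 1631 \cdot 38 = 61978$)
$\frac{1}{A} = \frac{1}{61978}$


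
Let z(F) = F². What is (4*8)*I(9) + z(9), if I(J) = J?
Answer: 369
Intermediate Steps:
(4*8)*I(9) + z(9) = (4*8)*9 + 9² = 32*9 + 81 = 288 + 81 = 369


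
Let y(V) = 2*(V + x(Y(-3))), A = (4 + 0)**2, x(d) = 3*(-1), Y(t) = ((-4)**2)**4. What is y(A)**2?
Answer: 676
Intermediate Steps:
Y(t) = 65536 (Y(t) = 16**4 = 65536)
x(d) = -3
A = 16 (A = 4**2 = 16)
y(V) = -6 + 2*V (y(V) = 2*(V - 3) = 2*(-3 + V) = -6 + 2*V)
y(A)**2 = (-6 + 2*16)**2 = (-6 + 32)**2 = 26**2 = 676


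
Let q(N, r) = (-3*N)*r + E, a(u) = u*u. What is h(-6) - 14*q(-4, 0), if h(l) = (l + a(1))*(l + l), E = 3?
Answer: 18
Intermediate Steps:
a(u) = u²
q(N, r) = 3 - 3*N*r (q(N, r) = (-3*N)*r + 3 = -3*N*r + 3 = 3 - 3*N*r)
h(l) = 2*l*(1 + l) (h(l) = (l + 1²)*(l + l) = (l + 1)*(2*l) = (1 + l)*(2*l) = 2*l*(1 + l))
h(-6) - 14*q(-4, 0) = 2*(-6)*(1 - 6) - 14*(3 - 3*(-4)*0) = 2*(-6)*(-5) - 14*(3 + 0) = 60 - 14*3 = 60 - 1*42 = 60 - 42 = 18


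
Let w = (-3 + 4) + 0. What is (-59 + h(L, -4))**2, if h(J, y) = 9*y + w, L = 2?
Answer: 8836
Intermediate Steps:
w = 1 (w = 1 + 0 = 1)
h(J, y) = 1 + 9*y (h(J, y) = 9*y + 1 = 1 + 9*y)
(-59 + h(L, -4))**2 = (-59 + (1 + 9*(-4)))**2 = (-59 + (1 - 36))**2 = (-59 - 35)**2 = (-94)**2 = 8836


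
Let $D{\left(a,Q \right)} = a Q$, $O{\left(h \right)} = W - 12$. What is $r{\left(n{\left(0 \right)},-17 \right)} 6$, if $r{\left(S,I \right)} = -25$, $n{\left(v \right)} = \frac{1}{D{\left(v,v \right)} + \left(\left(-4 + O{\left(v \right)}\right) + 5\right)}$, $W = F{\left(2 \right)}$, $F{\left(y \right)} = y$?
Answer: $-150$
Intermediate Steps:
$W = 2$
$O{\left(h \right)} = -10$ ($O{\left(h \right)} = 2 - 12 = -10$)
$D{\left(a,Q \right)} = Q a$
$n{\left(v \right)} = \frac{1}{-9 + v^{2}}$ ($n{\left(v \right)} = \frac{1}{v v + \left(\left(-4 - 10\right) + 5\right)} = \frac{1}{v^{2} + \left(-14 + 5\right)} = \frac{1}{v^{2} - 9} = \frac{1}{-9 + v^{2}}$)
$r{\left(n{\left(0 \right)},-17 \right)} 6 = \left(-25\right) 6 = -150$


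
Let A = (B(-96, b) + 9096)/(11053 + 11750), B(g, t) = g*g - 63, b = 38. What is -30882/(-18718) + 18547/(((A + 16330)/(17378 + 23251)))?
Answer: 286671095843850/6212494841 ≈ 46144.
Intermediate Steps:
B(g, t) = -63 + g**2 (B(g, t) = g**2 - 63 = -63 + g**2)
A = 553/691 (A = ((-63 + (-96)**2) + 9096)/(11053 + 11750) = ((-63 + 9216) + 9096)/22803 = (9153 + 9096)*(1/22803) = 18249*(1/22803) = 553/691 ≈ 0.80029)
-30882/(-18718) + 18547/(((A + 16330)/(17378 + 23251))) = -30882/(-18718) + 18547/(((553/691 + 16330)/(17378 + 23251))) = -30882*(-1/18718) + 18547/(((11284583/691)/40629)) = 15441/9359 + 18547/(((11284583/691)*(1/40629))) = 15441/9359 + 18547/(11284583/28074639) = 15441/9359 + 18547*(28074639/11284583) = 15441/9359 + 30629431149/663799 = 286671095843850/6212494841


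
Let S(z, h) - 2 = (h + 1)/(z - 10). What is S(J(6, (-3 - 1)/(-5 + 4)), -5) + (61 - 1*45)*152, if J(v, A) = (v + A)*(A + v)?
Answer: 109528/45 ≈ 2434.0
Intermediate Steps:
J(v, A) = (A + v)² (J(v, A) = (A + v)*(A + v) = (A + v)²)
S(z, h) = 2 + (1 + h)/(-10 + z) (S(z, h) = 2 + (h + 1)/(z - 10) = 2 + (1 + h)/(-10 + z))
S(J(6, (-3 - 1)/(-5 + 4)), -5) + (61 - 1*45)*152 = (-19 - 5 + 2*((-3 - 1)/(-5 + 4) + 6)²)/(-10 + ((-3 - 1)/(-5 + 4) + 6)²) + (61 - 1*45)*152 = (-19 - 5 + 2*(-4/(-1) + 6)²)/(-10 + (-4/(-1) + 6)²) + (61 - 45)*152 = (-19 - 5 + 2*(-4*(-1) + 6)²)/(-10 + (-4*(-1) + 6)²) + 16*152 = (-19 - 5 + 2*(4 + 6)²)/(-10 + (4 + 6)²) + 2432 = (-19 - 5 + 2*10²)/(-10 + 10²) + 2432 = (-19 - 5 + 2*100)/(-10 + 100) + 2432 = (-19 - 5 + 200)/90 + 2432 = (1/90)*176 + 2432 = 88/45 + 2432 = 109528/45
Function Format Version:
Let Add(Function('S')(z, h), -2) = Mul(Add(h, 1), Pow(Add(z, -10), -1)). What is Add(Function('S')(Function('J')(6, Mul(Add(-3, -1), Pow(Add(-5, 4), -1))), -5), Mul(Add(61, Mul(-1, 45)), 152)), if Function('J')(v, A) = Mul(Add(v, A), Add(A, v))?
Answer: Rational(109528, 45) ≈ 2434.0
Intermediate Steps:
Function('J')(v, A) = Pow(Add(A, v), 2) (Function('J')(v, A) = Mul(Add(A, v), Add(A, v)) = Pow(Add(A, v), 2))
Function('S')(z, h) = Add(2, Mul(Pow(Add(-10, z), -1), Add(1, h))) (Function('S')(z, h) = Add(2, Mul(Add(h, 1), Pow(Add(z, -10), -1))) = Add(2, Mul(Add(1, h), Pow(Add(-10, z), -1))) = Add(2, Mul(Pow(Add(-10, z), -1), Add(1, h))))
Add(Function('S')(Function('J')(6, Mul(Add(-3, -1), Pow(Add(-5, 4), -1))), -5), Mul(Add(61, Mul(-1, 45)), 152)) = Add(Mul(Pow(Add(-10, Pow(Add(Mul(Add(-3, -1), Pow(Add(-5, 4), -1)), 6), 2)), -1), Add(-19, -5, Mul(2, Pow(Add(Mul(Add(-3, -1), Pow(Add(-5, 4), -1)), 6), 2)))), Mul(Add(61, Mul(-1, 45)), 152)) = Add(Mul(Pow(Add(-10, Pow(Add(Mul(-4, Pow(-1, -1)), 6), 2)), -1), Add(-19, -5, Mul(2, Pow(Add(Mul(-4, Pow(-1, -1)), 6), 2)))), Mul(Add(61, -45), 152)) = Add(Mul(Pow(Add(-10, Pow(Add(Mul(-4, -1), 6), 2)), -1), Add(-19, -5, Mul(2, Pow(Add(Mul(-4, -1), 6), 2)))), Mul(16, 152)) = Add(Mul(Pow(Add(-10, Pow(Add(4, 6), 2)), -1), Add(-19, -5, Mul(2, Pow(Add(4, 6), 2)))), 2432) = Add(Mul(Pow(Add(-10, Pow(10, 2)), -1), Add(-19, -5, Mul(2, Pow(10, 2)))), 2432) = Add(Mul(Pow(Add(-10, 100), -1), Add(-19, -5, Mul(2, 100))), 2432) = Add(Mul(Pow(90, -1), Add(-19, -5, 200)), 2432) = Add(Mul(Rational(1, 90), 176), 2432) = Add(Rational(88, 45), 2432) = Rational(109528, 45)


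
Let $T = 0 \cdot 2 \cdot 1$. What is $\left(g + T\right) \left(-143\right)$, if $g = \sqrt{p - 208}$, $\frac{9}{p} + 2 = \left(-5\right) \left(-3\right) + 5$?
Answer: $- \frac{143 i \sqrt{830}}{2} \approx - 2059.9 i$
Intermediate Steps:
$p = \frac{1}{2}$ ($p = \frac{9}{-2 + \left(\left(-5\right) \left(-3\right) + 5\right)} = \frac{9}{-2 + \left(15 + 5\right)} = \frac{9}{-2 + 20} = \frac{9}{18} = 9 \cdot \frac{1}{18} = \frac{1}{2} \approx 0.5$)
$g = \frac{i \sqrt{830}}{2}$ ($g = \sqrt{\frac{1}{2} - 208} = \sqrt{- \frac{415}{2}} = \frac{i \sqrt{830}}{2} \approx 14.405 i$)
$T = 0$ ($T = 0 \cdot 1 = 0$)
$\left(g + T\right) \left(-143\right) = \left(\frac{i \sqrt{830}}{2} + 0\right) \left(-143\right) = \frac{i \sqrt{830}}{2} \left(-143\right) = - \frac{143 i \sqrt{830}}{2}$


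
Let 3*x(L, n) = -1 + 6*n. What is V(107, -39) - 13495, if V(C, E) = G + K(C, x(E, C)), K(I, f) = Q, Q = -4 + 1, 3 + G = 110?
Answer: -13391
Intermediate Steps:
x(L, n) = -⅓ + 2*n (x(L, n) = (-1 + 6*n)/3 = -⅓ + 2*n)
G = 107 (G = -3 + 110 = 107)
Q = -3
K(I, f) = -3
V(C, E) = 104 (V(C, E) = 107 - 3 = 104)
V(107, -39) - 13495 = 104 - 13495 = -13391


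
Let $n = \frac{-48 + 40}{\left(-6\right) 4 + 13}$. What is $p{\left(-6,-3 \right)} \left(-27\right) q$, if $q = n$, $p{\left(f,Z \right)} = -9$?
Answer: $\frac{1944}{11} \approx 176.73$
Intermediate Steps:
$n = \frac{8}{11}$ ($n = - \frac{8}{-24 + 13} = - \frac{8}{-11} = \left(-8\right) \left(- \frac{1}{11}\right) = \frac{8}{11} \approx 0.72727$)
$q = \frac{8}{11} \approx 0.72727$
$p{\left(-6,-3 \right)} \left(-27\right) q = \left(-9\right) \left(-27\right) \frac{8}{11} = 243 \cdot \frac{8}{11} = \frac{1944}{11}$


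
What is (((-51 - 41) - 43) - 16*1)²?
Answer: 22801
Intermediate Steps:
(((-51 - 41) - 43) - 16*1)² = ((-92 - 43) - 16)² = (-135 - 16)² = (-151)² = 22801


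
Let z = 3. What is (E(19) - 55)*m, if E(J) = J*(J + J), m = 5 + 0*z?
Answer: 3335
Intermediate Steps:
m = 5 (m = 5 + 0*3 = 5 + 0 = 5)
E(J) = 2*J² (E(J) = J*(2*J) = 2*J²)
(E(19) - 55)*m = (2*19² - 55)*5 = (2*361 - 55)*5 = (722 - 55)*5 = 667*5 = 3335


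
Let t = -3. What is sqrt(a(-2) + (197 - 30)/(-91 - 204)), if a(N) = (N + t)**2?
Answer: 2*sqrt(531590)/295 ≈ 4.9431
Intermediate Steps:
a(N) = (-3 + N)**2 (a(N) = (N - 3)**2 = (-3 + N)**2)
sqrt(a(-2) + (197 - 30)/(-91 - 204)) = sqrt((-3 - 2)**2 + (197 - 30)/(-91 - 204)) = sqrt((-5)**2 + 167/(-295)) = sqrt(25 + 167*(-1/295)) = sqrt(25 - 167/295) = sqrt(7208/295) = 2*sqrt(531590)/295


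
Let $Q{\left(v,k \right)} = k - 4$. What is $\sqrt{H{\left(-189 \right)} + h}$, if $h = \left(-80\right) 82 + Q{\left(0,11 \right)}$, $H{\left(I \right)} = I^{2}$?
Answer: $4 \sqrt{1823} \approx 170.79$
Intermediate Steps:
$Q{\left(v,k \right)} = -4 + k$
$h = -6553$ ($h = \left(-80\right) 82 + \left(-4 + 11\right) = -6560 + 7 = -6553$)
$\sqrt{H{\left(-189 \right)} + h} = \sqrt{\left(-189\right)^{2} - 6553} = \sqrt{35721 - 6553} = \sqrt{29168} = 4 \sqrt{1823}$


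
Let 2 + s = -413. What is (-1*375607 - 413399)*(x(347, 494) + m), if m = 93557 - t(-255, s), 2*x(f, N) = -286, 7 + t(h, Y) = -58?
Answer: -73755491874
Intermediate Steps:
s = -415 (s = -2 - 413 = -415)
t(h, Y) = -65 (t(h, Y) = -7 - 58 = -65)
x(f, N) = -143 (x(f, N) = (½)*(-286) = -143)
m = 93622 (m = 93557 - 1*(-65) = 93557 + 65 = 93622)
(-1*375607 - 413399)*(x(347, 494) + m) = (-1*375607 - 413399)*(-143 + 93622) = (-375607 - 413399)*93479 = -789006*93479 = -73755491874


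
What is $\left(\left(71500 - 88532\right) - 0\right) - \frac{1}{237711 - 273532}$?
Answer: $- \frac{610103271}{35821} \approx -17032.0$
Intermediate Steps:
$\left(\left(71500 - 88532\right) - 0\right) - \frac{1}{237711 - 273532} = \left(-17032 + 0\right) - \frac{1}{-35821} = -17032 - - \frac{1}{35821} = -17032 + \frac{1}{35821} = - \frac{610103271}{35821}$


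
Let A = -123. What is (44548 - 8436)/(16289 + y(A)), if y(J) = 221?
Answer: 18056/8255 ≈ 2.1873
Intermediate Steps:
(44548 - 8436)/(16289 + y(A)) = (44548 - 8436)/(16289 + 221) = 36112/16510 = 36112*(1/16510) = 18056/8255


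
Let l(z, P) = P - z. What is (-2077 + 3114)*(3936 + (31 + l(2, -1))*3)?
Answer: 4168740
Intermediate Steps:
(-2077 + 3114)*(3936 + (31 + l(2, -1))*3) = (-2077 + 3114)*(3936 + (31 + (-1 - 1*2))*3) = 1037*(3936 + (31 + (-1 - 2))*3) = 1037*(3936 + (31 - 3)*3) = 1037*(3936 + 28*3) = 1037*(3936 + 84) = 1037*4020 = 4168740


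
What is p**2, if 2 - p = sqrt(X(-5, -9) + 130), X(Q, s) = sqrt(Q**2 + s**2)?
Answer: (2 - sqrt(130 + sqrt(106)))**2 ≈ 96.917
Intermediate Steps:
p = 2 - sqrt(130 + sqrt(106)) (p = 2 - sqrt(sqrt((-5)**2 + (-9)**2) + 130) = 2 - sqrt(sqrt(25 + 81) + 130) = 2 - sqrt(sqrt(106) + 130) = 2 - sqrt(130 + sqrt(106)) ≈ -9.8447)
p**2 = (2 - sqrt(130 + sqrt(106)))**2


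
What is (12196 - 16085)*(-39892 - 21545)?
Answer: 238928493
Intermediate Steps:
(12196 - 16085)*(-39892 - 21545) = -3889*(-61437) = 238928493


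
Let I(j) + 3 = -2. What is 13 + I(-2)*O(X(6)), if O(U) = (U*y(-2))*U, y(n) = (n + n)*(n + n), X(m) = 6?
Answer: -2867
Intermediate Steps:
y(n) = 4*n² (y(n) = (2*n)*(2*n) = 4*n²)
I(j) = -5 (I(j) = -3 - 2 = -5)
O(U) = 16*U² (O(U) = (U*(4*(-2)²))*U = (U*(4*4))*U = (U*16)*U = (16*U)*U = 16*U²)
13 + I(-2)*O(X(6)) = 13 - 80*6² = 13 - 80*36 = 13 - 5*576 = 13 - 2880 = -2867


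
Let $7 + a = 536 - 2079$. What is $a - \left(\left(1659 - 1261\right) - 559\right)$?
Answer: $-1389$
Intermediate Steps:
$a = -1550$ ($a = -7 + \left(536 - 2079\right) = -7 - 1543 = -1550$)
$a - \left(\left(1659 - 1261\right) - 559\right) = -1550 - \left(\left(1659 - 1261\right) - 559\right) = -1550 - \left(398 - 559\right) = -1550 - -161 = -1550 + 161 = -1389$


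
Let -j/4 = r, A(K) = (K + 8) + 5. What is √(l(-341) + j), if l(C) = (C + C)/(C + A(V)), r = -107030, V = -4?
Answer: 11*√97498606/166 ≈ 654.31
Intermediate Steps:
A(K) = 13 + K (A(K) = (8 + K) + 5 = 13 + K)
l(C) = 2*C/(9 + C) (l(C) = (C + C)/(C + (13 - 4)) = (2*C)/(C + 9) = (2*C)/(9 + C) = 2*C/(9 + C))
j = 428120 (j = -4*(-107030) = 428120)
√(l(-341) + j) = √(2*(-341)/(9 - 341) + 428120) = √(2*(-341)/(-332) + 428120) = √(2*(-341)*(-1/332) + 428120) = √(341/166 + 428120) = √(71068261/166) = 11*√97498606/166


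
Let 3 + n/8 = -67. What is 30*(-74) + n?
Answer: -2780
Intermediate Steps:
n = -560 (n = -24 + 8*(-67) = -24 - 536 = -560)
30*(-74) + n = 30*(-74) - 560 = -2220 - 560 = -2780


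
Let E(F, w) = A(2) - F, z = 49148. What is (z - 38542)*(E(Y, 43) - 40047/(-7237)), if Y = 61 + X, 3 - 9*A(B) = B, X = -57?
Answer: 1136199568/65133 ≈ 17444.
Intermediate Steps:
A(B) = ⅓ - B/9
Y = 4 (Y = 61 - 57 = 4)
E(F, w) = ⅑ - F (E(F, w) = (⅓ - ⅑*2) - F = (⅓ - 2/9) - F = ⅑ - F)
(z - 38542)*(E(Y, 43) - 40047/(-7237)) = (49148 - 38542)*((⅑ - 1*4) - 40047/(-7237)) = 10606*((⅑ - 4) - 40047*(-1/7237)) = 10606*(-35/9 + 40047/7237) = 10606*(107128/65133) = 1136199568/65133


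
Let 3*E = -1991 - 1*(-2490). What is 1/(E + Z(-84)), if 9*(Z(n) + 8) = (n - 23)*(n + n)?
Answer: 3/6467 ≈ 0.00046389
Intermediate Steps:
E = 499/3 (E = (-1991 - 1*(-2490))/3 = (-1991 + 2490)/3 = (⅓)*499 = 499/3 ≈ 166.33)
Z(n) = -8 + 2*n*(-23 + n)/9 (Z(n) = -8 + ((n - 23)*(n + n))/9 = -8 + ((-23 + n)*(2*n))/9 = -8 + (2*n*(-23 + n))/9 = -8 + 2*n*(-23 + n)/9)
1/(E + Z(-84)) = 1/(499/3 + (-8 - 46/9*(-84) + (2/9)*(-84)²)) = 1/(499/3 + (-8 + 1288/3 + (2/9)*7056)) = 1/(499/3 + (-8 + 1288/3 + 1568)) = 1/(499/3 + 5968/3) = 1/(6467/3) = 3/6467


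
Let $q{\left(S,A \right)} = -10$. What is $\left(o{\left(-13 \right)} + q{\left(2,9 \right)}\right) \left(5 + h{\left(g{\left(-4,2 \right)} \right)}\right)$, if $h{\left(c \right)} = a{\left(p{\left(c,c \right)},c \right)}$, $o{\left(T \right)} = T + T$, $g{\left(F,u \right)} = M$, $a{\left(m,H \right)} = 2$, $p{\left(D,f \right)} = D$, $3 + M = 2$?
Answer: $-252$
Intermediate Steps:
$M = -1$ ($M = -3 + 2 = -1$)
$g{\left(F,u \right)} = -1$
$o{\left(T \right)} = 2 T$
$h{\left(c \right)} = 2$
$\left(o{\left(-13 \right)} + q{\left(2,9 \right)}\right) \left(5 + h{\left(g{\left(-4,2 \right)} \right)}\right) = \left(2 \left(-13\right) - 10\right) \left(5 + 2\right) = \left(-26 - 10\right) 7 = \left(-36\right) 7 = -252$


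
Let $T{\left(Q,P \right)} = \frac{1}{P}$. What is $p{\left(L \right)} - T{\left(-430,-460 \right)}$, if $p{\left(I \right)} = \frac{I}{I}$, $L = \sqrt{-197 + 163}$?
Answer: $\frac{461}{460} \approx 1.0022$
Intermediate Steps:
$L = i \sqrt{34}$ ($L = \sqrt{-34} = i \sqrt{34} \approx 5.8309 i$)
$p{\left(I \right)} = 1$
$p{\left(L \right)} - T{\left(-430,-460 \right)} = 1 - \frac{1}{-460} = 1 - - \frac{1}{460} = 1 + \frac{1}{460} = \frac{461}{460}$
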